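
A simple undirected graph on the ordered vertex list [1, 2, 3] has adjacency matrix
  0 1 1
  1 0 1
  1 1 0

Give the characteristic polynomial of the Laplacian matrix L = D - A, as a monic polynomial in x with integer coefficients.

Each diagonal entry of L is the vertex degree and each off-diagonal entry is -1 where an edge is present, 0 otherwise; in the order [1, 2, 3] the diagonal is [2, 2, 2]. L has integer entries, so p(x) = det(xI - L) has integer coefficients. Expanding the determinant yields x^3 - 6x^2 + 9x. The constant term is 0 because L is singular (the all-ones vector lies in its kernel). The eigenvalues sum to 6, which equals trace(L) = 2|E|.

x^3 - 6x^2 + 9x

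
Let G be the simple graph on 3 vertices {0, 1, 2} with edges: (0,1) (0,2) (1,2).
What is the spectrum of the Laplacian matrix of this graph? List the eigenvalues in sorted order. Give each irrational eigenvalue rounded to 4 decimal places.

Each diagonal entry of L is the vertex degree and each off-diagonal entry is -1 where an edge is present, 0 otherwise; in the order [0, 1, 2] the diagonal is [2, 2, 2]. Diagonalising L (or applying a numerical eigensolver to the 3x3 matrix) gives the spectrum above. The eigenvalues sum to 6, which equals trace(L) = 2|E|.

[0, 3, 3]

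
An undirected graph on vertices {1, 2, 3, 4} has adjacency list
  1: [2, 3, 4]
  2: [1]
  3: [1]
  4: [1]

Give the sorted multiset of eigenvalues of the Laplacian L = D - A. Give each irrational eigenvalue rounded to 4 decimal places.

[0, 1, 1, 4]

Reading degrees in the order [1, 2, 3, 4] gives [3, 1, 1, 1]; set D = diag(3, 1, 1, 1) and form L = D - A. Diagonalising L (or applying a numerical eigensolver to the 4x4 matrix) gives the spectrum above. There is one zero in the spectrum, matching the 1 component. By the matrix-tree theorem the graph has (1/4) * product of the nonzero eigenvalues = 1 spanning tree.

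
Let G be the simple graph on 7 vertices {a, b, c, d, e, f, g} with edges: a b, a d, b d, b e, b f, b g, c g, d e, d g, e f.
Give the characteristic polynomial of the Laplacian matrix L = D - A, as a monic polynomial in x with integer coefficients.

Reading degrees in the order [a, b, c, d, e, f, g] gives [2, 5, 1, 4, 3, 2, 3]; set D = diag(2, 5, 1, 4, 3, 2, 3) and form L = D - A. L has integer entries, so p(x) = det(xI - L) has integer coefficients. Expanding the determinant yields x^7 - 20x^6 + 156x^5 - 600x^4 + 1181x^3 - 1100x^2 + 364x. The coefficient of x^6 equals -trace(L) = -20, matching the sum of degrees.

x^7 - 20x^6 + 156x^5 - 600x^4 + 1181x^3 - 1100x^2 + 364x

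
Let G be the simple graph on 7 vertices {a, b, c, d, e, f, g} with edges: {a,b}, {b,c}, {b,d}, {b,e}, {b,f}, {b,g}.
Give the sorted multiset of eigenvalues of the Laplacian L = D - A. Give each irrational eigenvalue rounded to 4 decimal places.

[0, 1, 1, 1, 1, 1, 7]

Reading degrees in the order [a, b, c, d, e, f, g] gives [1, 6, 1, 1, 1, 1, 1]; set D = diag(1, 6, 1, 1, 1, 1, 1) and form L = D - A. Diagonalising L (or applying a numerical eigensolver to the 7x7 matrix) gives the spectrum above. The single zero eigenvalue shows the graph is connected. There is one zero in the spectrum, matching the 1 component.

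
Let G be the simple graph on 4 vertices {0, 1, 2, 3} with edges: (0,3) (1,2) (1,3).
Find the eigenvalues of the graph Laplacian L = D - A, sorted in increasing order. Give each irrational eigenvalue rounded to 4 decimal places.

With the vertex order [0, 1, 2, 3], the degrees are [1, 2, 1, 2], giving D = diag(1, 2, 1, 2) and L = D - A. Diagonalising L (or applying a numerical eigensolver to the 4x4 matrix) gives the spectrum above. The single zero eigenvalue shows the graph is connected. There is one zero in the spectrum, matching the 1 component.

[0, 0.5858, 2, 3.4142]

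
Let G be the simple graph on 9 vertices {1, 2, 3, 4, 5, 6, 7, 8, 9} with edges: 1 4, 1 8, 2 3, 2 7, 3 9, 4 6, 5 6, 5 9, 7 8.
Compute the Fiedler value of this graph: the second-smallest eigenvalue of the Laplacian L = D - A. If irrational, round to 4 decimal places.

Reading degrees in the order [1, 2, 3, 4, 5, 6, 7, 8, 9] gives [2, 2, 2, 2, 2, 2, 2, 2, 2]; set D = diag(2, 2, 2, 2, 2, 2, 2, 2, 2) and form L = D - A. The smallest Laplacian eigenvalue is always 0. The next one, lambda_2 = 0.4679, measures how hard the graph is to disconnect: larger values mean better connectivity.

0.4679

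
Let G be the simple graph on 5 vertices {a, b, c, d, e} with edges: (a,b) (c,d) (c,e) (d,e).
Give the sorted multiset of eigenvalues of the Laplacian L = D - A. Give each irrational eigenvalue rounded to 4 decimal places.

With the vertex order [a, b, c, d, e], the degrees are [1, 1, 2, 2, 2], giving D = diag(1, 1, 2, 2, 2) and L = D - A. The multiplicity of 0 as a Laplacian eigenvalue equals the number of connected components. The 2 zero eigenvalues correspond to the 2 connected components. The largest eigenvalue, 3, is at most the vertex count 5. There are 2 zeros in the spectrum, matching the 2 components.

[0, 0, 2, 3, 3]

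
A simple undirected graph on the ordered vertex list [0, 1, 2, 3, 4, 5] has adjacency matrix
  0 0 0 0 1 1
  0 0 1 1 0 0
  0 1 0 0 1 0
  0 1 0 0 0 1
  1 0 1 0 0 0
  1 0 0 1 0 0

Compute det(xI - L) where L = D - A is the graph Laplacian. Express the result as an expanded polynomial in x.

x^6 - 12x^5 + 54x^4 - 112x^3 + 105x^2 - 36x

Reading degrees in the order [0, 1, 2, 3, 4, 5] gives [2, 2, 2, 2, 2, 2]; set D = diag(2, 2, 2, 2, 2, 2) and form L = D - A. The eigenvalues of L are [0, 1, 1, 3, 3, 4]; the characteristic polynomial is the product of (x - lambda_i), which multiplies out to x^6 - 12x^5 + 54x^4 - 112x^3 + 105x^2 - 36x. The coefficient of x^5 equals -trace(L) = -12, matching the sum of degrees.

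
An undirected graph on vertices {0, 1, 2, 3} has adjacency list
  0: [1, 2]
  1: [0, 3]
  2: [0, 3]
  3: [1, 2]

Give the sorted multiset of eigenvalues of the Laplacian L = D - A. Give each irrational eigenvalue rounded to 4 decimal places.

With the vertex order [0, 1, 2, 3], the degrees are [2, 2, 2, 2], giving D = diag(2, 2, 2, 2) and L = D - A. Since every row of L sums to 0, the all-ones vector is in the kernel and 0 is an eigenvalue.

[0, 2, 2, 4]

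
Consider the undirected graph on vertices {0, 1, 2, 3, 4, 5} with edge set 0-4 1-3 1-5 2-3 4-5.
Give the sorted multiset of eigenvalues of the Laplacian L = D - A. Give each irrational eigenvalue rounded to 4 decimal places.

[0, 0.2679, 1, 2, 3, 3.7321]

Reading degrees in the order [0, 1, 2, 3, 4, 5] gives [1, 2, 1, 2, 2, 2]; set D = diag(1, 2, 1, 2, 2, 2) and form L = D - A. Since every row of L sums to 0, the all-ones vector is in the kernel and 0 is an eigenvalue. There is one zero in the spectrum, matching the 1 component.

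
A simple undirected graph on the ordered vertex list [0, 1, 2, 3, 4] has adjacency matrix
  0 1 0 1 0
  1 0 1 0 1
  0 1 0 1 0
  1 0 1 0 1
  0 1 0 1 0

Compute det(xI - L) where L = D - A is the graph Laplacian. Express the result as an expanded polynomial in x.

x^5 - 12x^4 + 51x^3 - 92x^2 + 60x

Each diagonal entry of L is the vertex degree and each off-diagonal entry is -1 where an edge is present, 0 otherwise; in the order [0, 1, 2, 3, 4] the diagonal is [2, 3, 2, 3, 2]. Computing det(xI - L) by cofactor expansion (or equivalently via sum-over-permutations) gives x^5 - 12x^4 + 51x^3 - 92x^2 + 60x. The constant term is 0 because L is singular (the all-ones vector lies in its kernel). The eigenvalues sum to 12, which equals trace(L) = 2|E|.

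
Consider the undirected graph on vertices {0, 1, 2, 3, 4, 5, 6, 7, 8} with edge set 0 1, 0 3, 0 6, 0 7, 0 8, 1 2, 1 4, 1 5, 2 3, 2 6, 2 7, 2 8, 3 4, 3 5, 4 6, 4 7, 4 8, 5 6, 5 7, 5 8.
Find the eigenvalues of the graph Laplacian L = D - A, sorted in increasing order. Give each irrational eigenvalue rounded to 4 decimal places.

With the vertex order [0, 1, 2, 3, 4, 5, 6, 7, 8], the degrees are [5, 4, 5, 4, 5, 5, 4, 4, 4], giving D = diag(5, 4, 5, 4, 5, 5, 4, 4, 4) and L = D - A. L is symmetric positive semidefinite, so every eigenvalue is real and nonnegative. The single zero eigenvalue shows the graph is connected. There is one zero in the spectrum, matching the 1 component.

[0, 4, 4, 4, 4, 5, 5, 5, 9]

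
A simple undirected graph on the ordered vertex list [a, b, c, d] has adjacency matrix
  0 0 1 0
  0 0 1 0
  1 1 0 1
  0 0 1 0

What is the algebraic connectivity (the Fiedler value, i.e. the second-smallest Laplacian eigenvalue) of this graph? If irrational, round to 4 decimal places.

With the vertex order [a, b, c, d], the degrees are [1, 1, 3, 1], giving D = diag(1, 1, 3, 1) and L = D - A. The smallest Laplacian eigenvalue is always 0. The next one, lambda_2 = 1, measures how hard the graph is to disconnect: larger values mean better connectivity.

1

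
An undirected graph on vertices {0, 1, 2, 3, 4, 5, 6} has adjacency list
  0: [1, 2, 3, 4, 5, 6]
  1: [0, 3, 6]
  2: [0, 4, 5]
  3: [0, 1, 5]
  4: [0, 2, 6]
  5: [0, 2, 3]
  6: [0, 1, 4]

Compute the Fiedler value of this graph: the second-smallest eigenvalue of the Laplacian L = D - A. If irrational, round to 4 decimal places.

Reading degrees in the order [0, 1, 2, 3, 4, 5, 6] gives [6, 3, 3, 3, 3, 3, 3]; set D = diag(6, 3, 3, 3, 3, 3, 3) and form L = D - A. The sorted Laplacian eigenvalues are [0, 2, 2, 4, 4, 5, 7]; the algebraic connectivity is the second entry, 2. By the matrix-tree theorem the graph has (1/7) * product of the nonzero eigenvalues = 320 spanning trees.

2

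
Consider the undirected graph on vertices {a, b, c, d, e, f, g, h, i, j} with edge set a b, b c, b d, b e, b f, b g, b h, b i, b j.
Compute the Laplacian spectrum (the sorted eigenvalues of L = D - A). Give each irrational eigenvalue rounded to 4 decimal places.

With the vertex order [a, b, c, d, e, f, g, h, i, j], the degrees are [1, 9, 1, 1, 1, 1, 1, 1, 1, 1], giving D = diag(1, 9, 1, 1, 1, 1, 1, 1, 1, 1) and L = D - A. Since every row of L sums to 0, the all-ones vector is in the kernel and 0 is an eigenvalue. There is one zero in the spectrum, matching the 1 component.

[0, 1, 1, 1, 1, 1, 1, 1, 1, 10]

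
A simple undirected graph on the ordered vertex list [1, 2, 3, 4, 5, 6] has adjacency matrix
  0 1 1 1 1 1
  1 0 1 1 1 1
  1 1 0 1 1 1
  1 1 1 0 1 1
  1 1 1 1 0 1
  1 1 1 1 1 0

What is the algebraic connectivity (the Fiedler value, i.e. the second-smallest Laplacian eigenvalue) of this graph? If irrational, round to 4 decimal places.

6

Reading degrees in the order [1, 2, 3, 4, 5, 6] gives [5, 5, 5, 5, 5, 5]; set D = diag(5, 5, 5, 5, 5, 5) and form L = D - A. The sorted Laplacian eigenvalues are [0, 6, 6, 6, 6, 6]; the algebraic connectivity is the second entry, 6. By the matrix-tree theorem the graph has (1/6) * product of the nonzero eigenvalues = 1296 spanning trees. There is one zero in the spectrum, matching the 1 component.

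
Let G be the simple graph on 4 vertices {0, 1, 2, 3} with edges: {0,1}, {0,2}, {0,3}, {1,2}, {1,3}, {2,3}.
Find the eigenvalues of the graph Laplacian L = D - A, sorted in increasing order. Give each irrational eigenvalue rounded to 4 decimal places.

Reading degrees in the order [0, 1, 2, 3] gives [3, 3, 3, 3]; set D = diag(3, 3, 3, 3) and form L = D - A. The multiplicity of 0 as a Laplacian eigenvalue equals the number of connected components. The eigenvalues sum to 12, which equals trace(L) = 2|E|. There is one zero in the spectrum, matching the 1 component.

[0, 4, 4, 4]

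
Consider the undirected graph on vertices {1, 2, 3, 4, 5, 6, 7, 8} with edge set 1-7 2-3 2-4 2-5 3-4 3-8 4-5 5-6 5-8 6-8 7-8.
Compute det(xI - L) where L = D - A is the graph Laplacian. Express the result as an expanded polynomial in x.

x^8 - 22x^7 + 197x^6 - 922x^5 + 2400x^4 - 3390x^3 + 2296x^2 - 512x

Reading degrees in the order [1, 2, 3, 4, 5, 6, 7, 8] gives [1, 3, 3, 3, 4, 2, 2, 4]; set D = diag(1, 3, 3, 3, 4, 2, 2, 4) and form L = D - A. Computing det(xI - L) by cofactor expansion (or equivalently via sum-over-permutations) gives x^8 - 22x^7 + 197x^6 - 922x^5 + 2400x^4 - 3390x^3 + 2296x^2 - 512x. The coefficient of x^7 equals -trace(L) = -22, matching the sum of degrees. The eigenvalues sum to 22, which equals trace(L) = 2|E|.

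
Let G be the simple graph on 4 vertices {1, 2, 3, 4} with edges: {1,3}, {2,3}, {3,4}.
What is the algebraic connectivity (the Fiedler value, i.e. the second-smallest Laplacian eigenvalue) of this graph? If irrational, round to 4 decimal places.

Each diagonal entry of L is the vertex degree and each off-diagonal entry is -1 where an edge is present, 0 otherwise; in the order [1, 2, 3, 4] the diagonal is [1, 1, 3, 1]. The smallest Laplacian eigenvalue is always 0. The next one, lambda_2 = 1, measures how hard the graph is to disconnect: larger values mean better connectivity. The largest eigenvalue, 4, is at most the vertex count 4. There is one zero in the spectrum, matching the 1 component.

1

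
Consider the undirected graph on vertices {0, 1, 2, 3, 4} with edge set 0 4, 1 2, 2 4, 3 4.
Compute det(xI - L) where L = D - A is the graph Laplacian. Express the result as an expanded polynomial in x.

x^5 - 8x^4 + 20x^3 - 18x^2 + 5x

Each diagonal entry of L is the vertex degree and each off-diagonal entry is -1 where an edge is present, 0 otherwise; in the order [0, 1, 2, 3, 4] the diagonal is [1, 1, 2, 1, 3]. L has integer entries, so p(x) = det(xI - L) has integer coefficients. Expanding the determinant yields x^5 - 8x^4 + 20x^3 - 18x^2 + 5x. Since p(0) = det(-L) = 0, x divides p(x). The largest eigenvalue, 4.1701, is at most the vertex count 5.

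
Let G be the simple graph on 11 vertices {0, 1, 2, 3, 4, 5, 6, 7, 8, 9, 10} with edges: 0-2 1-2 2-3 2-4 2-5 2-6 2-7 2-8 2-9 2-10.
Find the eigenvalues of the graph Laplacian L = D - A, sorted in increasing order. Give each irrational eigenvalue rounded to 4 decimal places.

[0, 1, 1, 1, 1, 1, 1, 1, 1, 1, 11]

Reading degrees in the order [0, 1, 2, 3, 4, 5, 6, 7, 8, 9, 10] gives [1, 1, 10, 1, 1, 1, 1, 1, 1, 1, 1]; set D = diag(1, 1, 10, 1, 1, 1, 1, 1, 1, 1, 1) and form L = D - A. Diagonalising L (or applying a numerical eigensolver to the 11x11 matrix) gives the spectrum above. The single zero eigenvalue shows the graph is connected. By the matrix-tree theorem the graph has (1/11) * product of the nonzero eigenvalues = 1 spanning tree.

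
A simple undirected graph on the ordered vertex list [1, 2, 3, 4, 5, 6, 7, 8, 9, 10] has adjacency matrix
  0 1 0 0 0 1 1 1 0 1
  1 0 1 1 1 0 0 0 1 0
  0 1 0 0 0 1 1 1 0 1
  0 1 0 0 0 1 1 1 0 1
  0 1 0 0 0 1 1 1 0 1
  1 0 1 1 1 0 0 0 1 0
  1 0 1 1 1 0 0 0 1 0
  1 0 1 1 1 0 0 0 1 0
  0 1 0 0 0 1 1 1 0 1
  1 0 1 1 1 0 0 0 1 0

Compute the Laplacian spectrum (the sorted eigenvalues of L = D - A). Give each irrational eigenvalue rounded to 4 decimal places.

Each diagonal entry of L is the vertex degree and each off-diagonal entry is -1 where an edge is present, 0 otherwise; in the order [1, 2, 3, 4, 5, 6, 7, 8, 9, 10] the diagonal is [5, 5, 5, 5, 5, 5, 5, 5, 5, 5]. Since every row of L sums to 0, the all-ones vector is in the kernel and 0 is an eigenvalue. The largest eigenvalue, 10, is at most the vertex count 10.

[0, 5, 5, 5, 5, 5, 5, 5, 5, 10]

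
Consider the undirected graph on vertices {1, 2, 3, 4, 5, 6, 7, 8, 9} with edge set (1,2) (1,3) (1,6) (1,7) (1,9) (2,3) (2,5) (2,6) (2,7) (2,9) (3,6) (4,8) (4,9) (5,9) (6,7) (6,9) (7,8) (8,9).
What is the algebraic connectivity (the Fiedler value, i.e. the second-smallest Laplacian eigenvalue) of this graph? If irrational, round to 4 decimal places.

Reading degrees in the order [1, 2, 3, 4, 5, 6, 7, 8, 9] gives [5, 6, 3, 2, 2, 5, 4, 3, 6]; set D = diag(5, 6, 3, 2, 2, 5, 4, 3, 6) and form L = D - A. Computing the eigenvalues of L and sorting gives [0, 1.3012, 1.8608, 3, 4.0806, 5.2255, 6, 6.8789, 7.6530]. The Fiedler value lambda_2 = 1.3012 is strictly positive, so the graph is connected.

1.3012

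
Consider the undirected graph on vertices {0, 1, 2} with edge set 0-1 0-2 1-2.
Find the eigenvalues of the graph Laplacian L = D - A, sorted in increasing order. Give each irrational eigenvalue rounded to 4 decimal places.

With the vertex order [0, 1, 2], the degrees are [2, 2, 2], giving D = diag(2, 2, 2) and L = D - A. L is symmetric positive semidefinite, so every eigenvalue is real and nonnegative. The single zero eigenvalue shows the graph is connected. The eigenvalues sum to 6, which equals trace(L) = 2|E|.

[0, 3, 3]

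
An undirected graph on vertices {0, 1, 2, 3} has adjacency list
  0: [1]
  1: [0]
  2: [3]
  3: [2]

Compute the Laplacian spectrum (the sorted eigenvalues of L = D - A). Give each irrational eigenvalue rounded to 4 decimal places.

[0, 0, 2, 2]

Each diagonal entry of L is the vertex degree and each off-diagonal entry is -1 where an edge is present, 0 otherwise; in the order [0, 1, 2, 3] the diagonal is [1, 1, 1, 1]. Since every row of L sums to 0, the all-ones vector is in the kernel and 0 is an eigenvalue. The 2 zero eigenvalues correspond to the 2 connected components. There are 2 zeros in the spectrum, matching the 2 components.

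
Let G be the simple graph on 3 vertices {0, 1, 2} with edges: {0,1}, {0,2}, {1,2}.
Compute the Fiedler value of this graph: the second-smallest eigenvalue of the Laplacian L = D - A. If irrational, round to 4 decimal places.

With the vertex order [0, 1, 2], the degrees are [2, 2, 2], giving D = diag(2, 2, 2) and L = D - A. Computing the eigenvalues of L and sorting gives [0, 3, 3]. The Fiedler value lambda_2 = 3 is strictly positive, so the graph is connected. The eigenvalues sum to 6, which equals trace(L) = 2|E|. By the matrix-tree theorem the graph has (1/3) * product of the nonzero eigenvalues = 3 spanning trees.

3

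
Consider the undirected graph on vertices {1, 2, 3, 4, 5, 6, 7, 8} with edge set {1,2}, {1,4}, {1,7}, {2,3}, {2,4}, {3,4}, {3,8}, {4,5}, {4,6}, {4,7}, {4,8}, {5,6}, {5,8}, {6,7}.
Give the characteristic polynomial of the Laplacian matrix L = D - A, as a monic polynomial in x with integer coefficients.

With the vertex order [1, 2, 3, 4, 5, 6, 7, 8], the degrees are [3, 3, 3, 7, 3, 3, 3, 3], giving D = diag(3, 3, 3, 7, 3, 3, 3, 3) and L = D - A. L has integer entries, so p(x) = det(xI - L) has integer coefficients. Expanding the determinant yields x^8 - 28x^7 + 322x^6 - 1974x^5 + 6965x^4 - 14126x^3 + 15225x^2 - 6728x. The coefficient of x^7 equals -trace(L) = -28, matching the sum of degrees. The eigenvalues sum to 28, which equals trace(L) = 2|E|.

x^8 - 28x^7 + 322x^6 - 1974x^5 + 6965x^4 - 14126x^3 + 15225x^2 - 6728x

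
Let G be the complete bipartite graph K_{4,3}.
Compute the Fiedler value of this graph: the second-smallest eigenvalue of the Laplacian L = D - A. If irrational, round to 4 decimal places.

3

The graph has 7 vertices and degree multiset [4, 4, 4, 3, 3, 3, 3]; D is the diagonal matrix of degrees and L = D - A. The smallest Laplacian eigenvalue is always 0. The next one, lambda_2 = 3, measures how hard the graph is to disconnect: larger values mean better connectivity. There is one zero in the spectrum, matching the 1 component.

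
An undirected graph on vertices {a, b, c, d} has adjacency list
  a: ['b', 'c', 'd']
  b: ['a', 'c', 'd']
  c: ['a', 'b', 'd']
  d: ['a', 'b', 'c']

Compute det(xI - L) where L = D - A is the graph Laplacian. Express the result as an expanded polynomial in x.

With the vertex order [a, b, c, d], the degrees are [3, 3, 3, 3], giving D = diag(3, 3, 3, 3) and L = D - A. Computing det(xI - L) by cofactor expansion (or equivalently via sum-over-permutations) gives x^4 - 12x^3 + 48x^2 - 64x. The constant term is 0 because L is singular (the all-ones vector lies in its kernel). The largest eigenvalue, 4, is at most the vertex count 4.

x^4 - 12x^3 + 48x^2 - 64x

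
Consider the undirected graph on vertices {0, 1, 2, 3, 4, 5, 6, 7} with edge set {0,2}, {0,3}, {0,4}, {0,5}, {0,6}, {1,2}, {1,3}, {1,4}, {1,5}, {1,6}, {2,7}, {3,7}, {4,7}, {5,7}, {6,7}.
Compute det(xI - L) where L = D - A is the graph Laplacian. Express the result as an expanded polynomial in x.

Reading degrees in the order [0, 1, 2, 3, 4, 5, 6, 7] gives [5, 5, 3, 3, 3, 3, 3, 5]; set D = diag(5, 5, 3, 3, 3, 3, 3, 5) and form L = D - A. L has integer entries, so p(x) = det(xI - L) has integer coefficients. Expanding the determinant yields x^8 - 30x^7 + 375x^6 - 2540x^5 + 10095x^4 - 23598x^3 + 30105x^2 - 16200x. The constant term is 0 because L is singular (the all-ones vector lies in its kernel). The largest eigenvalue, 8, is at most the vertex count 8.

x^8 - 30x^7 + 375x^6 - 2540x^5 + 10095x^4 - 23598x^3 + 30105x^2 - 16200x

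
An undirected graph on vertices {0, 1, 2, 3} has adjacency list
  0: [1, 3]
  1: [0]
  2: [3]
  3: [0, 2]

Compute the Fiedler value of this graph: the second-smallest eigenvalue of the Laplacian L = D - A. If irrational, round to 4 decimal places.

Reading degrees in the order [0, 1, 2, 3] gives [2, 1, 1, 2]; set D = diag(2, 1, 1, 2) and form L = D - A. Computing the eigenvalues of L and sorting gives [0, 0.5858, 2, 3.4142]. The Fiedler value lambda_2 = 0.5858 is strictly positive, so the graph is connected.

0.5858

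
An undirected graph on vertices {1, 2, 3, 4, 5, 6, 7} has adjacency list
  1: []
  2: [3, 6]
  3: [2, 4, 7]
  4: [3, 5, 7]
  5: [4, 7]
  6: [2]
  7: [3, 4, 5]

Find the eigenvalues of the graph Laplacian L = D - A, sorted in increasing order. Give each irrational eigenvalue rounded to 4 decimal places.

[0, 0, 0.4384, 2, 3, 4, 4.5616]

Each diagonal entry of L is the vertex degree and each off-diagonal entry is -1 where an edge is present, 0 otherwise; in the order [1, 2, 3, 4, 5, 6, 7] the diagonal is [0, 2, 3, 3, 2, 1, 3]. Diagonalising L (or applying a numerical eigensolver to the 7x7 matrix) gives the spectrum above. The 2 zero eigenvalues correspond to the 2 connected components. There are 2 zeros in the spectrum, matching the 2 components. The eigenvalues sum to 14, which equals trace(L) = 2|E|.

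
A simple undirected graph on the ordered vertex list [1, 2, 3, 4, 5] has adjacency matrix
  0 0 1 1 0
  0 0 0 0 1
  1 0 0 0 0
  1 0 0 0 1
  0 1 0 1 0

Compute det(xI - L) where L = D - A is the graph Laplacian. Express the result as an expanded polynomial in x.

Each diagonal entry of L is the vertex degree and each off-diagonal entry is -1 where an edge is present, 0 otherwise; in the order [1, 2, 3, 4, 5] the diagonal is [2, 1, 1, 2, 2]. Computing det(xI - L) by cofactor expansion (or equivalently via sum-over-permutations) gives x^5 - 8x^4 + 21x^3 - 20x^2 + 5x. Since p(0) = det(-L) = 0, x divides p(x). The eigenvalues sum to 8, which equals trace(L) = 2|E|. There is one zero in the spectrum, matching the 1 component.

x^5 - 8x^4 + 21x^3 - 20x^2 + 5x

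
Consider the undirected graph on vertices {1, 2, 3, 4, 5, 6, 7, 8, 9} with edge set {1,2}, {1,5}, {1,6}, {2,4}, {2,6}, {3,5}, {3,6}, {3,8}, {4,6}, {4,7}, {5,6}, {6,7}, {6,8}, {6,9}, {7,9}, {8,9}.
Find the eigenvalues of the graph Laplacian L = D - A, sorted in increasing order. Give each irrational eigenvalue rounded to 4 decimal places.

[0, 1.5858, 1.5858, 3, 3, 4.4142, 4.4142, 5, 9]

Each diagonal entry of L is the vertex degree and each off-diagonal entry is -1 where an edge is present, 0 otherwise; in the order [1, 2, 3, 4, 5, 6, 7, 8, 9] the diagonal is [3, 3, 3, 3, 3, 8, 3, 3, 3]. Diagonalising L (or applying a numerical eigensolver to the 9x9 matrix) gives the spectrum above.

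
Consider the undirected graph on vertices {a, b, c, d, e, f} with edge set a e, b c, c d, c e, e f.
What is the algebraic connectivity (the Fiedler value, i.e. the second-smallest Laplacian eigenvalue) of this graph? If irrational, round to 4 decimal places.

0.4384

Reading degrees in the order [a, b, c, d, e, f] gives [1, 1, 3, 1, 3, 1]; set D = diag(1, 1, 3, 1, 3, 1) and form L = D - A. The smallest Laplacian eigenvalue is always 0. The next one, lambda_2 = 0.4384, measures how hard the graph is to disconnect: larger values mean better connectivity. The largest eigenvalue, 4.5616, is at most the vertex count 6.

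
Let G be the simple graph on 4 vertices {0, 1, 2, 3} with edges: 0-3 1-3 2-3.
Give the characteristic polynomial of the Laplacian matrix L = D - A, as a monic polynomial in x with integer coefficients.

Reading degrees in the order [0, 1, 2, 3] gives [1, 1, 1, 3]; set D = diag(1, 1, 1, 3) and form L = D - A. The eigenvalues of L are [0, 1, 1, 4]; the characteristic polynomial is the product of (x - lambda_i), which multiplies out to x^4 - 6x^3 + 9x^2 - 4x. The constant term is 0 because L is singular (the all-ones vector lies in its kernel).

x^4 - 6x^3 + 9x^2 - 4x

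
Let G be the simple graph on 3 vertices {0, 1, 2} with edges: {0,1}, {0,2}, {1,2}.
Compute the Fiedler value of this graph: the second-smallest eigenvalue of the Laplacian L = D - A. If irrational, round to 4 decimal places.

3

Each diagonal entry of L is the vertex degree and each off-diagonal entry is -1 where an edge is present, 0 otherwise; in the order [0, 1, 2] the diagonal is [2, 2, 2]. The sorted Laplacian eigenvalues are [0, 3, 3]; the algebraic connectivity is the second entry, 3. By the matrix-tree theorem the graph has (1/3) * product of the nonzero eigenvalues = 3 spanning trees. The eigenvalues sum to 6, which equals trace(L) = 2|E|.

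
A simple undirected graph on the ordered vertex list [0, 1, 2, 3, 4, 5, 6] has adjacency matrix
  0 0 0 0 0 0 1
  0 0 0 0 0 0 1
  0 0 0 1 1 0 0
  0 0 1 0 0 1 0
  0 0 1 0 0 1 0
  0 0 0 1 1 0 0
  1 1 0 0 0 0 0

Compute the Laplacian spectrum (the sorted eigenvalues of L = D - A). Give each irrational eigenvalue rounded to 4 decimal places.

With the vertex order [0, 1, 2, 3, 4, 5, 6], the degrees are [1, 1, 2, 2, 2, 2, 2], giving D = diag(1, 1, 2, 2, 2, 2, 2) and L = D - A. Diagonalising L (or applying a numerical eigensolver to the 7x7 matrix) gives the spectrum above. The 2 zero eigenvalues correspond to the 2 connected components. The eigenvalues sum to 12, which equals trace(L) = 2|E|. There are 2 zeros in the spectrum, matching the 2 components.

[0, 0, 1, 2, 2, 3, 4]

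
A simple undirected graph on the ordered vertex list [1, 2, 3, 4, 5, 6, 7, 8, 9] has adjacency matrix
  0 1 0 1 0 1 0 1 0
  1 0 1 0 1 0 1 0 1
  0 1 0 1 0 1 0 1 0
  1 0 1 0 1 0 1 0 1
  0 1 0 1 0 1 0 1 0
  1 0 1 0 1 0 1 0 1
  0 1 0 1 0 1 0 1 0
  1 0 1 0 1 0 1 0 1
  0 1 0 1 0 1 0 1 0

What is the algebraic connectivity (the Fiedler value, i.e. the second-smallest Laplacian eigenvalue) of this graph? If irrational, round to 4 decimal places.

4

Reading degrees in the order [1, 2, 3, 4, 5, 6, 7, 8, 9] gives [4, 5, 4, 5, 4, 5, 4, 5, 4]; set D = diag(4, 5, 4, 5, 4, 5, 4, 5, 4) and form L = D - A. Computing the eigenvalues of L and sorting gives [0, 4, 4, 4, 4, 5, 5, 5, 9]. The Fiedler value lambda_2 = 4 is strictly positive, so the graph is connected. By the matrix-tree theorem the graph has (1/9) * product of the nonzero eigenvalues = 32000 spanning trees.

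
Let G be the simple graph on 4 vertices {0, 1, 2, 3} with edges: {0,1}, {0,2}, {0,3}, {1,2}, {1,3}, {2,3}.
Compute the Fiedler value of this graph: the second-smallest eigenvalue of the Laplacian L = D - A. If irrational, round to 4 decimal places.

With the vertex order [0, 1, 2, 3], the degrees are [3, 3, 3, 3], giving D = diag(3, 3, 3, 3) and L = D - A. Computing the eigenvalues of L and sorting gives [0, 4, 4, 4]. The Fiedler value lambda_2 = 4 is strictly positive, so the graph is connected. The eigenvalues sum to 12, which equals trace(L) = 2|E|.

4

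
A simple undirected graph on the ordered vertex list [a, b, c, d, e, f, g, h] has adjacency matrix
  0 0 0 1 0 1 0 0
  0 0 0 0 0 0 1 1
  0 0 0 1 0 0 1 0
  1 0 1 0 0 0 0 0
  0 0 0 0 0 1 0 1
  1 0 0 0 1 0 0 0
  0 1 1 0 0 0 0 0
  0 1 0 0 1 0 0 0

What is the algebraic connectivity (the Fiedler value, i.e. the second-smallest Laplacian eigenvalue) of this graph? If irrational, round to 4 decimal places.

0.5858

Each diagonal entry of L is the vertex degree and each off-diagonal entry is -1 where an edge is present, 0 otherwise; in the order [a, b, c, d, e, f, g, h] the diagonal is [2, 2, 2, 2, 2, 2, 2, 2]. Computing the eigenvalues of L and sorting gives [0, 0.5858, 0.5858, 2, 2, 3.4142, 3.4142, 4]. The Fiedler value lambda_2 = 0.5858 is strictly positive, so the graph is connected. The largest eigenvalue, 4, is at most the vertex count 8.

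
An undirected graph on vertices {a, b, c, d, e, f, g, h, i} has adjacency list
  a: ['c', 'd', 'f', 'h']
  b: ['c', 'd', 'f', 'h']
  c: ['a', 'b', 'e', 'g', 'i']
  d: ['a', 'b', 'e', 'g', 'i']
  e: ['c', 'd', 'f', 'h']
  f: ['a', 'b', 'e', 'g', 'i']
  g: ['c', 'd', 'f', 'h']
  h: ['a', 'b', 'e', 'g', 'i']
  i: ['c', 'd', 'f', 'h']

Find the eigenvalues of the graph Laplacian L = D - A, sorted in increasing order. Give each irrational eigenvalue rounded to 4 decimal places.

[0, 4, 4, 4, 4, 5, 5, 5, 9]

Reading degrees in the order [a, b, c, d, e, f, g, h, i] gives [4, 4, 5, 5, 4, 5, 4, 5, 4]; set D = diag(4, 4, 5, 5, 4, 5, 4, 5, 4) and form L = D - A. L is symmetric positive semidefinite, so every eigenvalue is real and nonnegative. The eigenvalues sum to 40, which equals trace(L) = 2|E|.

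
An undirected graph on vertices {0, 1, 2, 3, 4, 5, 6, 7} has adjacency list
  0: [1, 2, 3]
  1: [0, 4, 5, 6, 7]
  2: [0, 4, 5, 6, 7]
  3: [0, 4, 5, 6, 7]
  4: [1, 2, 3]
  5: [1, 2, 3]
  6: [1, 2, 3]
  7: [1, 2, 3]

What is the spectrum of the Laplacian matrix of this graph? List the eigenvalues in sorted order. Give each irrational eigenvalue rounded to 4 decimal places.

[0, 3, 3, 3, 3, 5, 5, 8]

With the vertex order [0, 1, 2, 3, 4, 5, 6, 7], the degrees are [3, 5, 5, 5, 3, 3, 3, 3], giving D = diag(3, 5, 5, 5, 3, 3, 3, 3) and L = D - A. L is symmetric positive semidefinite, so every eigenvalue is real and nonnegative. The single zero eigenvalue shows the graph is connected. The eigenvalues sum to 30, which equals trace(L) = 2|E|. The largest eigenvalue, 8, is at most the vertex count 8.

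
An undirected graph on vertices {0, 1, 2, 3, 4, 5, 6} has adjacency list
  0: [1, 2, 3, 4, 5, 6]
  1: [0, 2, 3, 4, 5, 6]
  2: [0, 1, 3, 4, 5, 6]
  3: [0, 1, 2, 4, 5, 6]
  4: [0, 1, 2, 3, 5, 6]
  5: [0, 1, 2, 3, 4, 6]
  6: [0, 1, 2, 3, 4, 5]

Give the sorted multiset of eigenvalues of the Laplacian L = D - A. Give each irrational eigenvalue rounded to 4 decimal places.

[0, 7, 7, 7, 7, 7, 7]

With the vertex order [0, 1, 2, 3, 4, 5, 6], the degrees are [6, 6, 6, 6, 6, 6, 6], giving D = diag(6, 6, 6, 6, 6, 6, 6) and L = D - A. L is symmetric positive semidefinite, so every eigenvalue is real and nonnegative. The single zero eigenvalue shows the graph is connected.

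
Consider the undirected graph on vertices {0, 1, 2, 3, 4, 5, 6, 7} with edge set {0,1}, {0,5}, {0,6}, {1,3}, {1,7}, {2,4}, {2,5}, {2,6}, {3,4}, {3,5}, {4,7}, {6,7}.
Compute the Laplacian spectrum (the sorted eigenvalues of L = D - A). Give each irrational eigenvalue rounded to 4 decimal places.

[0, 2, 2, 2, 4, 4, 4, 6]

Each diagonal entry of L is the vertex degree and each off-diagonal entry is -1 where an edge is present, 0 otherwise; in the order [0, 1, 2, 3, 4, 5, 6, 7] the diagonal is [3, 3, 3, 3, 3, 3, 3, 3]. Diagonalising L (or applying a numerical eigensolver to the 8x8 matrix) gives the spectrum above. The single zero eigenvalue shows the graph is connected. By the matrix-tree theorem the graph has (1/8) * product of the nonzero eigenvalues = 384 spanning trees. The largest eigenvalue, 6, is at most the vertex count 8.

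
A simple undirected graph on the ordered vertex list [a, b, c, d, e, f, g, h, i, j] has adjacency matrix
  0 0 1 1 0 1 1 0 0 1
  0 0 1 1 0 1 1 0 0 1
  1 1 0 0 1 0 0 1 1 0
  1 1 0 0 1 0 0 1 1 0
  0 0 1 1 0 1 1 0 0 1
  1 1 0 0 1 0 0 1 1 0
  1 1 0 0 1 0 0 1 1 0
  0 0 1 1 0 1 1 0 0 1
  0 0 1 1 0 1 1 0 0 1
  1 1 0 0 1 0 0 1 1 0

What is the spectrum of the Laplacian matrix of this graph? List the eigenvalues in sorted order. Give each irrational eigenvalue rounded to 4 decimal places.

[0, 5, 5, 5, 5, 5, 5, 5, 5, 10]

Reading degrees in the order [a, b, c, d, e, f, g, h, i, j] gives [5, 5, 5, 5, 5, 5, 5, 5, 5, 5]; set D = diag(5, 5, 5, 5, 5, 5, 5, 5, 5, 5) and form L = D - A. The multiplicity of 0 as a Laplacian eigenvalue equals the number of connected components. The eigenvalues sum to 50, which equals trace(L) = 2|E|.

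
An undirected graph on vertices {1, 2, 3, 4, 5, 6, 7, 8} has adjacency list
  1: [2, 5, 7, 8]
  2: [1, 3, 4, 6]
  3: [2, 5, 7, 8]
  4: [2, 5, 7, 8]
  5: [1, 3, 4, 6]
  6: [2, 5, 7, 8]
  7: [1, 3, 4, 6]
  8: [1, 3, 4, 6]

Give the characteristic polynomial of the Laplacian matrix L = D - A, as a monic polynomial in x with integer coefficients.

Reading degrees in the order [1, 2, 3, 4, 5, 6, 7, 8] gives [4, 4, 4, 4, 4, 4, 4, 4]; set D = diag(4, 4, 4, 4, 4, 4, 4, 4) and form L = D - A. The eigenvalues of L are [0, 4, 4, 4, 4, 4, 4, 8]; the characteristic polynomial is the product of (x - lambda_i), which multiplies out to x^8 - 32x^7 + 432x^6 - 3200x^5 + 14080x^4 - 36864x^3 + 53248x^2 - 32768x. Since p(0) = det(-L) = 0, x divides p(x).

x^8 - 32x^7 + 432x^6 - 3200x^5 + 14080x^4 - 36864x^3 + 53248x^2 - 32768x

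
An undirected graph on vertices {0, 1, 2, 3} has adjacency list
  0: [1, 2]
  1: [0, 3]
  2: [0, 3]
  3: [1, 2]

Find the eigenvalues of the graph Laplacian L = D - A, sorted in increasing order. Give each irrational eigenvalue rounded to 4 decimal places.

With the vertex order [0, 1, 2, 3], the degrees are [2, 2, 2, 2], giving D = diag(2, 2, 2, 2) and L = D - A. Since every row of L sums to 0, the all-ones vector is in the kernel and 0 is an eigenvalue. The single zero eigenvalue shows the graph is connected. The largest eigenvalue, 4, is at most the vertex count 4. There is one zero in the spectrum, matching the 1 component.

[0, 2, 2, 4]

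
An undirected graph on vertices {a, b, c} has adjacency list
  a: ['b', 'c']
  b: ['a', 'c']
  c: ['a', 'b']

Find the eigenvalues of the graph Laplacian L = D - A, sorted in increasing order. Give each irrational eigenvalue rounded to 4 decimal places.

[0, 3, 3]

With the vertex order [a, b, c], the degrees are [2, 2, 2], giving D = diag(2, 2, 2) and L = D - A. L is symmetric positive semidefinite, so every eigenvalue is real and nonnegative. The single zero eigenvalue shows the graph is connected.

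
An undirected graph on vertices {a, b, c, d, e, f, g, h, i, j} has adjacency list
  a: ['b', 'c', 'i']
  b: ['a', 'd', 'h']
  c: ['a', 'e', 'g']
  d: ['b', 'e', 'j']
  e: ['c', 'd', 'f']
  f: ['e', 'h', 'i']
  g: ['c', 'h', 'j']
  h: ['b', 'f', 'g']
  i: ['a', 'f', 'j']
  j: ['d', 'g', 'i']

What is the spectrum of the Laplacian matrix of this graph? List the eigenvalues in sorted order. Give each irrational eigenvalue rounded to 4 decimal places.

Reading degrees in the order [a, b, c, d, e, f, g, h, i, j] gives [3, 3, 3, 3, 3, 3, 3, 3, 3, 3]; set D = diag(3, 3, 3, 3, 3, 3, 3, 3, 3, 3) and form L = D - A. Diagonalising L (or applying a numerical eigensolver to the 10x10 matrix) gives the spectrum above. The single zero eigenvalue shows the graph is connected. By the matrix-tree theorem the graph has (1/10) * product of the nonzero eigenvalues = 2000 spanning trees.

[0, 2, 2, 2, 2, 2, 5, 5, 5, 5]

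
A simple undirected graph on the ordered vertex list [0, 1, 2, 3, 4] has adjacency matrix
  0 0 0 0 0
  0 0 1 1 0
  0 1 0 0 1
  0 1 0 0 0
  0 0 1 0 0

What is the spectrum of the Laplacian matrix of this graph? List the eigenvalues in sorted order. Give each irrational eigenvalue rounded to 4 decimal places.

Each diagonal entry of L is the vertex degree and each off-diagonal entry is -1 where an edge is present, 0 otherwise; in the order [0, 1, 2, 3, 4] the diagonal is [0, 2, 2, 1, 1]. Since every row of L sums to 0, the all-ones vector is in the kernel and 0 is an eigenvalue. The 2 zero eigenvalues correspond to the 2 connected components.

[0, 0, 0.5858, 2, 3.4142]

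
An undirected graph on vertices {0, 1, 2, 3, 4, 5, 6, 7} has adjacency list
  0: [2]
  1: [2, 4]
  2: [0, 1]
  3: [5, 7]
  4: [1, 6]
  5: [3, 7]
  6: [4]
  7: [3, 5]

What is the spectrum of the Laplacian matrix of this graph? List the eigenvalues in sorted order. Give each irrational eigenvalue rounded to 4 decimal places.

[0, 0, 0.3820, 1.3820, 2.6180, 3, 3, 3.6180]

Reading degrees in the order [0, 1, 2, 3, 4, 5, 6, 7] gives [1, 2, 2, 2, 2, 2, 1, 2]; set D = diag(1, 2, 2, 2, 2, 2, 1, 2) and form L = D - A. Diagonalising L (or applying a numerical eigensolver to the 8x8 matrix) gives the spectrum above. The 2 zero eigenvalues correspond to the 2 connected components.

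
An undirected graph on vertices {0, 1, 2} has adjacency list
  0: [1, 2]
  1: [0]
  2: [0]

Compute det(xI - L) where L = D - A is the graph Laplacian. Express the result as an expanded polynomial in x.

x^3 - 4x^2 + 3x

Each diagonal entry of L is the vertex degree and each off-diagonal entry is -1 where an edge is present, 0 otherwise; in the order [0, 1, 2] the diagonal is [2, 1, 1]. The eigenvalues of L are [0, 1, 3]; the characteristic polynomial is the product of (x - lambda_i), which multiplies out to x^3 - 4x^2 + 3x. Since p(0) = det(-L) = 0, x divides p(x). The largest eigenvalue, 3, is at most the vertex count 3.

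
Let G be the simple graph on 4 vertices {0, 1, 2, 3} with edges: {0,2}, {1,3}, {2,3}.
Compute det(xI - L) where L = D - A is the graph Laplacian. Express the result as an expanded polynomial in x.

Each diagonal entry of L is the vertex degree and each off-diagonal entry is -1 where an edge is present, 0 otherwise; in the order [0, 1, 2, 3] the diagonal is [1, 1, 2, 2]. L has integer entries, so p(x) = det(xI - L) has integer coefficients. Expanding the determinant yields x^4 - 6x^3 + 10x^2 - 4x. Since p(0) = det(-L) = 0, x divides p(x). The eigenvalues sum to 6, which equals trace(L) = 2|E|. By the matrix-tree theorem the graph has (1/4) * product of the nonzero eigenvalues = 1 spanning tree.

x^4 - 6x^3 + 10x^2 - 4x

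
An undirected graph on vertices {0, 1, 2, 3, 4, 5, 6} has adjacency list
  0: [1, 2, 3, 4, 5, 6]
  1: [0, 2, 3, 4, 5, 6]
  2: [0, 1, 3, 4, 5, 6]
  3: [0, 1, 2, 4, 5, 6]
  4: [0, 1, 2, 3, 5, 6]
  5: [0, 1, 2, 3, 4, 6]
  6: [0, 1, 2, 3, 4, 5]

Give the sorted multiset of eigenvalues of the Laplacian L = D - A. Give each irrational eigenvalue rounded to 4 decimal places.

[0, 7, 7, 7, 7, 7, 7]

Each diagonal entry of L is the vertex degree and each off-diagonal entry is -1 where an edge is present, 0 otherwise; in the order [0, 1, 2, 3, 4, 5, 6] the diagonal is [6, 6, 6, 6, 6, 6, 6]. Diagonalising L (or applying a numerical eigensolver to the 7x7 matrix) gives the spectrum above. By the matrix-tree theorem the graph has (1/7) * product of the nonzero eigenvalues = 16807 spanning trees.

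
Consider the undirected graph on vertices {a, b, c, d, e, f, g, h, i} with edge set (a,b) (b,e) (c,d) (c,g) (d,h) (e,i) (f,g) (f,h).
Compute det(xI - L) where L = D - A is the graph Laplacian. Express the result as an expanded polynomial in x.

Reading degrees in the order [a, b, c, d, e, f, g, h, i] gives [1, 2, 2, 2, 2, 2, 2, 2, 1]; set D = diag(1, 2, 2, 2, 2, 2, 2, 2, 1) and form L = D - A. L has integer entries, so p(x) = det(xI - L) has integer coefficients. Expanding the determinant yields x^9 - 16x^8 + 105x^7 - 364x^6 + 715x^5 - 790x^4 + 450x^3 - 100x^2. The coefficient of x^8 equals -trace(L) = -16, matching the sum of degrees. The eigenvalues sum to 16, which equals trace(L) = 2|E|.

x^9 - 16x^8 + 105x^7 - 364x^6 + 715x^5 - 790x^4 + 450x^3 - 100x^2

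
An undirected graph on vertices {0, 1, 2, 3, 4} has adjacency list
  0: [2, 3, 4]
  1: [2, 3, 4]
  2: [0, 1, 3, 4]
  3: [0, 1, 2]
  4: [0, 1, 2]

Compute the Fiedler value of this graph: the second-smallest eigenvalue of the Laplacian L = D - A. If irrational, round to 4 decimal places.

With the vertex order [0, 1, 2, 3, 4], the degrees are [3, 3, 4, 3, 3], giving D = diag(3, 3, 4, 3, 3) and L = D - A. Computing the eigenvalues of L and sorting gives [0, 3, 3, 5, 5]. The Fiedler value lambda_2 = 3 is strictly positive, so the graph is connected. By the matrix-tree theorem the graph has (1/5) * product of the nonzero eigenvalues = 45 spanning trees.

3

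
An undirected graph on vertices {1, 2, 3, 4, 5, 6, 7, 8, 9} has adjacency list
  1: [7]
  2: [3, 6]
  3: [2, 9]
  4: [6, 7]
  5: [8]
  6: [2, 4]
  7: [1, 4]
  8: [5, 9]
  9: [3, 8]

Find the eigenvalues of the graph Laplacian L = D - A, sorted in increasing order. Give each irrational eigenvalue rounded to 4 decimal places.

[0, 0.1206, 0.4679, 1, 1.6527, 2.3473, 3, 3.5321, 3.8794]

Reading degrees in the order [1, 2, 3, 4, 5, 6, 7, 8, 9] gives [1, 2, 2, 2, 1, 2, 2, 2, 2]; set D = diag(1, 2, 2, 2, 1, 2, 2, 2, 2) and form L = D - A. L is symmetric positive semidefinite, so every eigenvalue is real and nonnegative. There is one zero in the spectrum, matching the 1 component.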